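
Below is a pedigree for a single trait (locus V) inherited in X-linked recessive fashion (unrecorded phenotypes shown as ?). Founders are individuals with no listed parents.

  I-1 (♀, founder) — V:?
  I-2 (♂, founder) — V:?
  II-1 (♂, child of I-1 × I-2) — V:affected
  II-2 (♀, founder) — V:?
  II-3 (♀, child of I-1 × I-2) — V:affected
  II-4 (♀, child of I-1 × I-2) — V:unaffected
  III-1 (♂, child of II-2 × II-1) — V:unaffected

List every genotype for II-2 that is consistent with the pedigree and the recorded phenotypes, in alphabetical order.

V/I-1 ? ·: X^VX^v
V/I-2 ? ·: X^vY
V/II-1 aff I-1×I-2: X^vY
V/II-2 ? ·: X^VX^V|X^VX^v
V/II-3 aff I-1×I-2: X^vX^v
V/II-4 un I-1×I-2: X^VX^v
V/III-1 un II-2×II-1: X^VY
⇒ V over [I-1,I-2,II-1,II-2,II-3,II-4,III-1]: 2 consistent

II-2 ∈ {X^VX^V, X^VX^v}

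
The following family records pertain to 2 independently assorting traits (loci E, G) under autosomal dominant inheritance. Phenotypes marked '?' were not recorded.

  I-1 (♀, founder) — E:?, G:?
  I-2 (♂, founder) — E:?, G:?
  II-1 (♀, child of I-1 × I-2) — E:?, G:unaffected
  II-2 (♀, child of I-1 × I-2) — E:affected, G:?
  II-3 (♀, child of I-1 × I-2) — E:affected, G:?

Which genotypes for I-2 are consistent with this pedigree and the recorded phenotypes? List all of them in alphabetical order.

I-2 ∈ {EE Gg, EE gg, Ee Gg, Ee gg, ee Gg, ee gg}

E/I-1 ? ·: ee|Ee|EE
E/I-2 ? ·: ee|Ee|EE
E/II-1 ? I-1×I-2: ee|Ee|EE
E/II-2 aff I-1×I-2: Ee|EE
E/II-3 aff I-1×I-2: Ee|EE
⇒ E over [I-1,I-2,II-1,II-2,II-3]: 35 consistent
G/I-1 ? ·: gg|Gg
G/I-2 ? ·: gg|Gg
G/II-1 un I-1×I-2: gg
G/II-2 ? I-1×I-2: gg|Gg|GG
G/II-3 ? I-1×I-2: gg|Gg|GG
⇒ G over [I-1,I-2,II-1,II-2,II-3]: 18 consistent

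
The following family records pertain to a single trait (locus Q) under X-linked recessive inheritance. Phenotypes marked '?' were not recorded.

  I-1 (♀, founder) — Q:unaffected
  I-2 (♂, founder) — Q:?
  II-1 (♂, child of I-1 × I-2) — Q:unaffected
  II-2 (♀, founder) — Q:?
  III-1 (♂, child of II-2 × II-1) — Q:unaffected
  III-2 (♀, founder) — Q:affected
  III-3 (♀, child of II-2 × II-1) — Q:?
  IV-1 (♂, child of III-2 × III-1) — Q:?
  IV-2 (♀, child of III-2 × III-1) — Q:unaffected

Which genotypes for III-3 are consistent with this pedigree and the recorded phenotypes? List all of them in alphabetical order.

III-3 ∈ {X^QX^Q, X^QX^q}

Q/I-1 un ·: X^QX^Q|X^QX^q
Q/I-2 ? ·: X^QY|X^qY
Q/II-1 un I-1×I-2: X^QY
Q/II-2 ? ·: X^QX^Q|X^QX^q
Q/III-1 un II-2×II-1: X^QY
Q/III-2 aff ·: X^qX^q
Q/III-3 ? II-2×II-1: X^QX^Q|X^QX^q
Q/IV-1 ? III-2×III-1: X^qY
Q/IV-2 un III-2×III-1: X^QX^q
⇒ Q over [I-1,I-2,II-1,II-2,III-1,III-2,III-3,IV-1,IV-2]: 12 consistent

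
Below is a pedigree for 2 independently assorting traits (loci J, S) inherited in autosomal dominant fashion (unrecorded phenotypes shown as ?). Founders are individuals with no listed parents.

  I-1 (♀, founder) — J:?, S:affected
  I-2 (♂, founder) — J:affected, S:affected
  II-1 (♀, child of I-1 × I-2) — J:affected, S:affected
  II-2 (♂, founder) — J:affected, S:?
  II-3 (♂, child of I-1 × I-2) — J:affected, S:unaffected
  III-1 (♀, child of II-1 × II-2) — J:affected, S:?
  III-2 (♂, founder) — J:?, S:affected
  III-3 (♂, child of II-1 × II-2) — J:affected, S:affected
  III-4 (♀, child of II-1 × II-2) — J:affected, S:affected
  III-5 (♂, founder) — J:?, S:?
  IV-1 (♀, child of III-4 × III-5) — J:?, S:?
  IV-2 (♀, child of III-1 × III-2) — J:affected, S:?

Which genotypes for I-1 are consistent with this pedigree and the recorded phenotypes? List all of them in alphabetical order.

I-1 ∈ {JJ Ss, Jj Ss, jj Ss}

J/I-1 ? ·: jj|Jj|JJ
J/I-2 aff ·: Jj|JJ
J/II-1 aff I-1×I-2: Jj|JJ
J/II-2 aff ·: Jj|JJ
J/II-3 aff I-1×I-2: Jj|JJ
J/III-1 aff II-1×II-2: Jj|JJ
J/III-2 ? ·: jj|Jj|JJ
J/III-3 aff II-1×II-2: Jj|JJ
J/III-4 aff II-1×II-2: Jj|JJ
J/III-5 ? ·: jj|Jj|JJ
J/IV-1 ? III-4×III-5: jj|Jj|JJ
J/IV-2 aff III-1×III-2: Jj|JJ
⇒ J over [I-1,I-2,II-1,II-2,II-3,III-1,III-2,III-3,III-4,III-5,IV-1,IV-2]: 4666 consistent
S/I-1 aff ·: Ss
S/I-2 aff ·: Ss
S/II-1 aff I-1×I-2: Ss|SS
S/II-2 ? ·: ss|Ss|SS
S/II-3 un I-1×I-2: ss
S/III-1 ? II-1×II-2: ss|Ss|SS
S/III-2 aff ·: Ss|SS
S/III-3 aff II-1×II-2: Ss|SS
S/III-4 aff II-1×II-2: Ss|SS
S/III-5 ? ·: ss|Ss|SS
S/IV-1 ? III-4×III-5: ss|Ss|SS
S/IV-2 ? III-1×III-2: ss|Ss|SS
⇒ S over [I-1,I-2,II-1,II-2,II-3,III-1,III-2,III-3,III-4,III-5,IV-1,IV-2]: 697 consistent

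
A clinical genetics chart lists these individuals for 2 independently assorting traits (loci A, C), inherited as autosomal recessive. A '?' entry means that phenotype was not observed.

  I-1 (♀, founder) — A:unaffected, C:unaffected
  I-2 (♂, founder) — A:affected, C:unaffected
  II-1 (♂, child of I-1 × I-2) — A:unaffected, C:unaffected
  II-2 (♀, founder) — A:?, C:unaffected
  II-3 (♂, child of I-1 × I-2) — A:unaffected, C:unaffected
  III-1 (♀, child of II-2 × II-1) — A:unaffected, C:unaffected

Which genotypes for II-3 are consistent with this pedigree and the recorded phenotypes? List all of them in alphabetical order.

A/I-1 un ·: AA|Aa
A/I-2 aff ·: aa
A/II-1 un I-1×I-2: Aa
A/II-2 ? ·: AA|Aa|aa
A/II-3 un I-1×I-2: Aa
A/III-1 un II-2×II-1: AA|Aa
⇒ A over [I-1,I-2,II-1,II-2,II-3,III-1]: 10 consistent
C/I-1 un ·: CC|Cc
C/I-2 un ·: CC|Cc
C/II-1 un I-1×I-2: CC|Cc
C/II-2 un ·: CC|Cc
C/II-3 un I-1×I-2: CC|Cc
C/III-1 un II-2×II-1: CC|Cc
⇒ C over [I-1,I-2,II-1,II-2,II-3,III-1]: 45 consistent

II-3 ∈ {Aa CC, Aa Cc}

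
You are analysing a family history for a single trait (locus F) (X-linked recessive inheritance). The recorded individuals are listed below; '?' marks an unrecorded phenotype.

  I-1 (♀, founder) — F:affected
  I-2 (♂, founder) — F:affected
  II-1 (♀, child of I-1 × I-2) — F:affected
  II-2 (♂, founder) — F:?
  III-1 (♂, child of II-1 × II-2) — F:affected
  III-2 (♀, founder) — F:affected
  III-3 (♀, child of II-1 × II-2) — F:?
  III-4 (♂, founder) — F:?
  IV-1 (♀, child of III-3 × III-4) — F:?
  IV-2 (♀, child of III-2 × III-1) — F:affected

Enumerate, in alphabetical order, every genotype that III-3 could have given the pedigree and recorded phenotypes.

III-3 ∈ {X^FX^f, X^fX^f}

F/I-1 aff ·: X^fX^f
F/I-2 aff ·: X^fY
F/II-1 aff I-1×I-2: X^fX^f
F/II-2 ? ·: X^FY|X^fY
F/III-1 aff II-1×II-2: X^fY
F/III-2 aff ·: X^fX^f
F/III-3 ? II-1×II-2: X^FX^f|X^fX^f
F/III-4 ? ·: X^FY|X^fY
F/IV-1 ? III-3×III-4: X^FX^F|X^FX^f|X^fX^f
F/IV-2 aff III-2×III-1: X^fX^f
⇒ F over [I-1,I-2,II-1,II-2,III-1,III-2,III-3,III-4,IV-1,IV-2]: 6 consistent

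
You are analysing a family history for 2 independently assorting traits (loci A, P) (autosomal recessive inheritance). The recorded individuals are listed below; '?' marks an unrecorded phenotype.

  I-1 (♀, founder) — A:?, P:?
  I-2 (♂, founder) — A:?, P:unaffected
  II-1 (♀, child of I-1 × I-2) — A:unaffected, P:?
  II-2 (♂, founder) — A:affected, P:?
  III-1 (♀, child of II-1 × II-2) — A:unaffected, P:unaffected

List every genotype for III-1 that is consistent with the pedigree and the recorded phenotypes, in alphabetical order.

III-1 ∈ {Aa PP, Aa Pp}

A/I-1 ? ·: AA|Aa|aa
A/I-2 ? ·: AA|Aa|aa
A/II-1 un I-1×I-2: AA|Aa
A/II-2 aff ·: aa
A/III-1 un II-1×II-2: Aa
⇒ A over [I-1,I-2,II-1,II-2,III-1]: 11 consistent
P/I-1 ? ·: PP|Pp|pp
P/I-2 un ·: PP|Pp
P/II-1 ? I-1×I-2: PP|Pp|pp
P/II-2 ? ·: PP|Pp|pp
P/III-1 un II-1×II-2: PP|Pp
⇒ P over [I-1,I-2,II-1,II-2,III-1]: 45 consistent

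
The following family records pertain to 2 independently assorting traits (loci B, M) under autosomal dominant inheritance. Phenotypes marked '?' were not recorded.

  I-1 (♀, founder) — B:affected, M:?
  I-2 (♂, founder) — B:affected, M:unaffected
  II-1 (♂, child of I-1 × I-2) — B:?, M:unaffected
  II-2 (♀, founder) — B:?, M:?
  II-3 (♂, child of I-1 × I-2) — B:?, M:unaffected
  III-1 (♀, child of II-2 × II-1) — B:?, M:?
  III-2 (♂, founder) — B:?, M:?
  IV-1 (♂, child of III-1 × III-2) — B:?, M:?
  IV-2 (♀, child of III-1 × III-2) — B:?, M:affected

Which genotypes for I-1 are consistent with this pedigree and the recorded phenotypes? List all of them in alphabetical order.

B/I-1 aff ·: Bb|BB
B/I-2 aff ·: Bb|BB
B/II-1 ? I-1×I-2: bb|Bb|BB
B/II-2 ? ·: bb|Bb|BB
B/II-3 ? I-1×I-2: bb|Bb|BB
B/III-1 ? II-2×II-1: bb|Bb|BB
B/III-2 ? ·: bb|Bb|BB
B/IV-1 ? III-1×III-2: bb|Bb|BB
B/IV-2 ? III-1×III-2: bb|Bb|BB
⇒ B over [I-1,I-2,II-1,II-2,II-3,III-1,III-2,IV-1,IV-2]: 1031 consistent
M/I-1 ? ·: mm|Mm
M/I-2 un ·: mm
M/II-1 un I-1×I-2: mm
M/II-2 ? ·: mm|Mm|MM
M/II-3 un I-1×I-2: mm
M/III-1 ? II-2×II-1: mm|Mm
M/III-2 ? ·: mm|Mm|MM
M/IV-1 ? III-1×III-2: mm|Mm|MM
M/IV-2 aff III-1×III-2: Mm|MM
⇒ M over [I-1,I-2,II-1,II-2,II-3,III-1,III-2,IV-1,IV-2]: 60 consistent

I-1 ∈ {BB Mm, BB mm, Bb Mm, Bb mm}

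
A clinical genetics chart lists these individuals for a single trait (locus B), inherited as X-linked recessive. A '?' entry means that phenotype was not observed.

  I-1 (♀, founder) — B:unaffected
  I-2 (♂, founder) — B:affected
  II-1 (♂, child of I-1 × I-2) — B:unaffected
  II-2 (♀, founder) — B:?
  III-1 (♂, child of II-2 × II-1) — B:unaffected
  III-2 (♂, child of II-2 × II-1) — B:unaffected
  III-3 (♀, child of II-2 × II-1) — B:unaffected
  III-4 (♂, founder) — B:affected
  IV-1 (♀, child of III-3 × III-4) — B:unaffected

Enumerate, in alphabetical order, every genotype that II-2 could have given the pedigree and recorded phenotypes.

B/I-1 un ·: X^BX^B|X^BX^b
B/I-2 aff ·: X^bY
B/II-1 un I-1×I-2: X^BY
B/II-2 ? ·: X^BX^B|X^BX^b
B/III-1 un II-2×II-1: X^BY
B/III-2 un II-2×II-1: X^BY
B/III-3 un II-2×II-1: X^BX^B|X^BX^b
B/III-4 aff ·: X^bY
B/IV-1 un III-3×III-4: X^BX^b
⇒ B over [I-1,I-2,II-1,II-2,III-1,III-2,III-3,III-4,IV-1]: 6 consistent

II-2 ∈ {X^BX^B, X^BX^b}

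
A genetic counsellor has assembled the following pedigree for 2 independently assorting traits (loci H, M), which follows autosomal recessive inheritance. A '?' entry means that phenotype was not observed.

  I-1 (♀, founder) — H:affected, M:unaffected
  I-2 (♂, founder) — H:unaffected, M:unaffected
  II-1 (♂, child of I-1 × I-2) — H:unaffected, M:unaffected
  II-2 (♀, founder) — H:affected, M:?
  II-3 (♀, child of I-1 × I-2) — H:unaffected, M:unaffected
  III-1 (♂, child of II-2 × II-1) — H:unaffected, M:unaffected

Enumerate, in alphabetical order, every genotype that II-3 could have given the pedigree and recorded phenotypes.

H/I-1 aff ·: hh
H/I-2 un ·: HH|Hh
H/II-1 un I-1×I-2: Hh
H/II-2 aff ·: hh
H/II-3 un I-1×I-2: Hh
H/III-1 un II-2×II-1: Hh
⇒ H over [I-1,I-2,II-1,II-2,II-3,III-1]: 2 consistent
M/I-1 un ·: MM|Mm
M/I-2 un ·: MM|Mm
M/II-1 un I-1×I-2: MM|Mm
M/II-2 ? ·: MM|Mm|mm
M/II-3 un I-1×I-2: MM|Mm
M/III-1 un II-2×II-1: MM|Mm
⇒ M over [I-1,I-2,II-1,II-2,II-3,III-1]: 58 consistent

II-3 ∈ {Hh MM, Hh Mm}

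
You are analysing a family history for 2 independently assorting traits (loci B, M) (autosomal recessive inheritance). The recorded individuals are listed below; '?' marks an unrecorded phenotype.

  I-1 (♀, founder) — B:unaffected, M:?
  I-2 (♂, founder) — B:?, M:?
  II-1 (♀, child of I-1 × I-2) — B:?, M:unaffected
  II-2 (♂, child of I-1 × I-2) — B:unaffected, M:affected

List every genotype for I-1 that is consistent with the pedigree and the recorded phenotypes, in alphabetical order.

B/I-1 un ·: BB|Bb
B/I-2 ? ·: BB|Bb|bb
B/II-1 ? I-1×I-2: BB|Bb|bb
B/II-2 un I-1×I-2: BB|Bb
⇒ B over [I-1,I-2,II-1,II-2]: 18 consistent
M/I-1 ? ·: Mm|mm
M/I-2 ? ·: Mm|mm
M/II-1 un I-1×I-2: MM|Mm
M/II-2 aff I-1×I-2: mm
⇒ M over [I-1,I-2,II-1,II-2]: 4 consistent

I-1 ∈ {BB Mm, BB mm, Bb Mm, Bb mm}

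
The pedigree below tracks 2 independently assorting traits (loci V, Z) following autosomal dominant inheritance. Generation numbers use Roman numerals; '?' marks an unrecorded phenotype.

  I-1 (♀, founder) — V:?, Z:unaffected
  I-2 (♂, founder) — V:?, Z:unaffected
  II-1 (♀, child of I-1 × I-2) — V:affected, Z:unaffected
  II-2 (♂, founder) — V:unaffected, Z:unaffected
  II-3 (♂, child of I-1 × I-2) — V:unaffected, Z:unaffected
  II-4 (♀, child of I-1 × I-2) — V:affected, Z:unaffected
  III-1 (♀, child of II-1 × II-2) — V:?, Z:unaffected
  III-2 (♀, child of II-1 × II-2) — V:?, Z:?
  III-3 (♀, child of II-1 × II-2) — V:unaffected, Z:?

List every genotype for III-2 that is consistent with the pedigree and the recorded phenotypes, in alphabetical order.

III-2 ∈ {Vv zz, vv zz}

V/I-1 ? ·: vv|Vv
V/I-2 ? ·: vv|Vv
V/II-1 aff I-1×I-2: Vv
V/II-2 un ·: vv
V/II-3 un I-1×I-2: vv
V/II-4 aff I-1×I-2: Vv|VV
V/III-1 ? II-1×II-2: vv|Vv
V/III-2 ? II-1×II-2: vv|Vv
V/III-3 un II-1×II-2: vv
⇒ V over [I-1,I-2,II-1,II-2,II-3,II-4,III-1,III-2,III-3]: 16 consistent
Z/I-1 un ·: zz
Z/I-2 un ·: zz
Z/II-1 un I-1×I-2: zz
Z/II-2 un ·: zz
Z/II-3 un I-1×I-2: zz
Z/II-4 un I-1×I-2: zz
Z/III-1 un II-1×II-2: zz
Z/III-2 ? II-1×II-2: zz
Z/III-3 ? II-1×II-2: zz
⇒ Z over [I-1,I-2,II-1,II-2,II-3,II-4,III-1,III-2,III-3]: 1 consistent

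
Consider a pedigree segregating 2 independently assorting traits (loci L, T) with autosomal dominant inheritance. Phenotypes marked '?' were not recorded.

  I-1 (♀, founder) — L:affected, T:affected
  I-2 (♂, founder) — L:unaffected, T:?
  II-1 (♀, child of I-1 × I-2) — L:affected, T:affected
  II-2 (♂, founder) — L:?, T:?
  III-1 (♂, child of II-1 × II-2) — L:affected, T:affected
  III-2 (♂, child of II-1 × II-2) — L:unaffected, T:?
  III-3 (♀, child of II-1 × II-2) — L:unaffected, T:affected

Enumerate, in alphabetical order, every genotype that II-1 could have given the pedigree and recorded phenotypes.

II-1 ∈ {Ll TT, Ll Tt}

L/I-1 aff ·: Ll|LL
L/I-2 un ·: ll
L/II-1 aff I-1×I-2: Ll
L/II-2 ? ·: ll|Ll
L/III-1 aff II-1×II-2: Ll|LL
L/III-2 un II-1×II-2: ll
L/III-3 un II-1×II-2: ll
⇒ L over [I-1,I-2,II-1,II-2,III-1,III-2,III-3]: 6 consistent
T/I-1 aff ·: Tt|TT
T/I-2 ? ·: tt|Tt|TT
T/II-1 aff I-1×I-2: Tt|TT
T/II-2 ? ·: tt|Tt|TT
T/III-1 aff II-1×II-2: Tt|TT
T/III-2 ? II-1×II-2: tt|Tt|TT
T/III-3 aff II-1×II-2: Tt|TT
⇒ T over [I-1,I-2,II-1,II-2,III-1,III-2,III-3]: 150 consistent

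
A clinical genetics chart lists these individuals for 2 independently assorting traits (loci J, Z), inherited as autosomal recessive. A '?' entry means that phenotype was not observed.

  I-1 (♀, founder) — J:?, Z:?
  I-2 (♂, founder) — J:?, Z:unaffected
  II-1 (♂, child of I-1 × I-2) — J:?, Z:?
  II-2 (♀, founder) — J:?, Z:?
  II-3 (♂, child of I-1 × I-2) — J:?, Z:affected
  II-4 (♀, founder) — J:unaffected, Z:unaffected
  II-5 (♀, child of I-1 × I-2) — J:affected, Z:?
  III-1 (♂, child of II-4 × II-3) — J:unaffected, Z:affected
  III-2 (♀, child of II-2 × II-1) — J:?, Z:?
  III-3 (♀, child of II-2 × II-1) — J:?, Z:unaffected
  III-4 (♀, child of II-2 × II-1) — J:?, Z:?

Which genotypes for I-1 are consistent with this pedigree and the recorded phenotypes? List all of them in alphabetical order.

I-1 ∈ {Jj Zz, Jj zz, jj Zz, jj zz}

J/I-1 ? ·: Jj|jj
J/I-2 ? ·: Jj|jj
J/II-1 ? I-1×I-2: JJ|Jj|jj
J/II-2 ? ·: JJ|Jj|jj
J/II-3 ? I-1×I-2: JJ|Jj|jj
J/II-4 un ·: JJ|Jj
J/II-5 aff I-1×I-2: jj
J/III-1 un II-4×II-3: JJ|Jj
J/III-2 ? II-2×II-1: JJ|Jj|jj
J/III-3 ? II-2×II-1: JJ|Jj|jj
J/III-4 ? II-2×II-1: JJ|Jj|jj
⇒ J over [I-1,I-2,II-1,II-2,II-3,II-4,II-5,III-1,III-2,III-3,III-4]: 1223 consistent
Z/I-1 ? ·: Zz|zz
Z/I-2 un ·: Zz
Z/II-1 ? I-1×I-2: ZZ|Zz|zz
Z/II-2 ? ·: ZZ|Zz|zz
Z/II-3 aff I-1×I-2: zz
Z/II-4 un ·: Zz
Z/II-5 ? I-1×I-2: ZZ|Zz|zz
Z/III-1 aff II-4×II-3: zz
Z/III-2 ? II-2×II-1: ZZ|Zz|zz
Z/III-3 un II-2×II-1: ZZ|Zz
Z/III-4 ? II-2×II-1: ZZ|Zz|zz
⇒ Z over [I-1,I-2,II-1,II-2,II-3,II-4,II-5,III-1,III-2,III-3,III-4]: 205 consistent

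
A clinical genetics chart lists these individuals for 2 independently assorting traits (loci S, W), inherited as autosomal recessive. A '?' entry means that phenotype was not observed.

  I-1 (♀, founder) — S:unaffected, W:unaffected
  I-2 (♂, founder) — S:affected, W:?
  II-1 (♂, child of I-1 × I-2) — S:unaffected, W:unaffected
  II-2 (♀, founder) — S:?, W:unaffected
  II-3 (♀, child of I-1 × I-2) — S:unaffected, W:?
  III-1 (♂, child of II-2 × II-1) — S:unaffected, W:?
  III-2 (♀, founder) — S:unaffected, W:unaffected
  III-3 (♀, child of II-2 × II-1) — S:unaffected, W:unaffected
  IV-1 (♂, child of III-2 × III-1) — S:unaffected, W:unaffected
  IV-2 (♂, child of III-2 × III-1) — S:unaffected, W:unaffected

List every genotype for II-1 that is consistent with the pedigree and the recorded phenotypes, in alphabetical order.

II-1 ∈ {Ss WW, Ss Ww}

S/I-1 un ·: SS|Ss
S/I-2 aff ·: ss
S/II-1 un I-1×I-2: Ss
S/II-2 ? ·: SS|Ss|ss
S/II-3 un I-1×I-2: Ss
S/III-1 un II-2×II-1: SS|Ss
S/III-2 un ·: SS|Ss
S/III-3 un II-2×II-1: SS|Ss
S/IV-1 un III-2×III-1: SS|Ss
S/IV-2 un III-2×III-1: SS|Ss
⇒ S over [I-1,I-2,II-1,II-2,II-3,III-1,III-2,III-3,IV-1,IV-2]: 120 consistent
W/I-1 un ·: WW|Ww
W/I-2 ? ·: WW|Ww|ww
W/II-1 un I-1×I-2: WW|Ww
W/II-2 un ·: WW|Ww
W/II-3 ? I-1×I-2: WW|Ww|ww
W/III-1 ? II-2×II-1: WW|Ww|ww
W/III-2 un ·: WW|Ww
W/III-3 un II-2×II-1: WW|Ww
W/IV-1 un III-2×III-1: WW|Ww
W/IV-2 un III-2×III-1: WW|Ww
⇒ W over [I-1,I-2,II-1,II-2,II-3,III-1,III-2,III-3,IV-1,IV-2]: 808 consistent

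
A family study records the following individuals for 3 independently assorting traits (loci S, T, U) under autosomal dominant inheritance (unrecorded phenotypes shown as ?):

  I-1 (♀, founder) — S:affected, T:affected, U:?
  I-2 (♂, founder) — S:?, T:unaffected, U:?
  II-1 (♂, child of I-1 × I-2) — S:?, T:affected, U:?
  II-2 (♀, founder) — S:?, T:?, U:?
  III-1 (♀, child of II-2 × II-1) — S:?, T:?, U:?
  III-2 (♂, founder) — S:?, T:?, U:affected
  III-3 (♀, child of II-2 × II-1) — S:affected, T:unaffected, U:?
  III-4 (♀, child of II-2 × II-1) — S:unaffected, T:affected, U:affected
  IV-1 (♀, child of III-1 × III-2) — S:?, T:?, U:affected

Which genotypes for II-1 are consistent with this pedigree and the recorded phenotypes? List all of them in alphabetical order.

II-1 ∈ {Ss Tt UU, Ss Tt Uu, Ss Tt uu, ss Tt UU, ss Tt Uu, ss Tt uu}

S/I-1 aff ·: Ss|SS
S/I-2 ? ·: ss|Ss|SS
S/II-1 ? I-1×I-2: ss|Ss
S/II-2 ? ·: ss|Ss
S/III-1 ? II-2×II-1: ss|Ss|SS
S/III-2 ? ·: ss|Ss|SS
S/III-3 aff II-2×II-1: Ss|SS
S/III-4 un II-2×II-1: ss
S/IV-1 ? III-1×III-2: ss|Ss|SS
⇒ S over [I-1,I-2,II-1,II-2,III-1,III-2,III-3,III-4,IV-1]: 227 consistent
T/I-1 aff ·: Tt|TT
T/I-2 un ·: tt
T/II-1 aff I-1×I-2: Tt
T/II-2 ? ·: tt|Tt
T/III-1 ? II-2×II-1: tt|Tt|TT
T/III-2 ? ·: tt|Tt|TT
T/III-3 un II-2×II-1: tt
T/III-4 aff II-2×II-1: Tt|TT
T/IV-1 ? III-1×III-2: tt|Tt|TT
⇒ T over [I-1,I-2,II-1,II-2,III-1,III-2,III-3,III-4,IV-1]: 82 consistent
U/I-1 ? ·: uu|Uu|UU
U/I-2 ? ·: uu|Uu|UU
U/II-1 ? I-1×I-2: uu|Uu|UU
U/II-2 ? ·: uu|Uu|UU
U/III-1 ? II-2×II-1: uu|Uu|UU
U/III-2 aff ·: Uu|UU
U/III-3 ? II-2×II-1: uu|Uu|UU
U/III-4 aff II-2×II-1: Uu|UU
U/IV-1 aff III-1×III-2: Uu|UU
⇒ U over [I-1,I-2,II-1,II-2,III-1,III-2,III-3,III-4,IV-1]: 862 consistent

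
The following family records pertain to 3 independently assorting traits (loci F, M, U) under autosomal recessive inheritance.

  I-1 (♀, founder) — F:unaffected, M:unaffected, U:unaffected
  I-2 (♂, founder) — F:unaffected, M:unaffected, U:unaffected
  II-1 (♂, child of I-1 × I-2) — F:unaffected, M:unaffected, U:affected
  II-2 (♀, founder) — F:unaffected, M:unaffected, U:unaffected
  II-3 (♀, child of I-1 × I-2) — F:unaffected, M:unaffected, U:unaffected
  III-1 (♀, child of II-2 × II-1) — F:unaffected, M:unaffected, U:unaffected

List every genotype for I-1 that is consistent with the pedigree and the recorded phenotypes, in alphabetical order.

I-1 ∈ {FF MM Uu, FF Mm Uu, Ff MM Uu, Ff Mm Uu}

F/I-1 un ·: FF|Ff
F/I-2 un ·: FF|Ff
F/II-1 un I-1×I-2: FF|Ff
F/II-2 un ·: FF|Ff
F/II-3 un I-1×I-2: FF|Ff
F/III-1 un II-2×II-1: FF|Ff
⇒ F over [I-1,I-2,II-1,II-2,II-3,III-1]: 45 consistent
M/I-1 un ·: MM|Mm
M/I-2 un ·: MM|Mm
M/II-1 un I-1×I-2: MM|Mm
M/II-2 un ·: MM|Mm
M/II-3 un I-1×I-2: MM|Mm
M/III-1 un II-2×II-1: MM|Mm
⇒ M over [I-1,I-2,II-1,II-2,II-3,III-1]: 45 consistent
U/I-1 un ·: Uu
U/I-2 un ·: Uu
U/II-1 aff I-1×I-2: uu
U/II-2 un ·: UU|Uu
U/II-3 un I-1×I-2: UU|Uu
U/III-1 un II-2×II-1: Uu
⇒ U over [I-1,I-2,II-1,II-2,II-3,III-1]: 4 consistent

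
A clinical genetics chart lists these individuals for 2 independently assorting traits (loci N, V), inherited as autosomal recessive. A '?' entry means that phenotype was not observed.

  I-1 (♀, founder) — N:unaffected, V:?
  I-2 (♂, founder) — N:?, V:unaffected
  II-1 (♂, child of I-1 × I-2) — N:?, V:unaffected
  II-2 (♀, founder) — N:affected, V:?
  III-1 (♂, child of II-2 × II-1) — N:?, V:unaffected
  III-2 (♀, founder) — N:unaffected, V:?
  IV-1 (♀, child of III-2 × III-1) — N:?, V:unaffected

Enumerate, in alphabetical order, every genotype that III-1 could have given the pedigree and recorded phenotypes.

N/I-1 un ·: NN|Nn
N/I-2 ? ·: NN|Nn|nn
N/II-1 ? I-1×I-2: NN|Nn|nn
N/II-2 aff ·: nn
N/III-1 ? II-2×II-1: Nn|nn
N/III-2 un ·: NN|Nn
N/IV-1 ? III-2×III-1: NN|Nn|nn
⇒ N over [I-1,I-2,II-1,II-2,III-1,III-2,IV-1]: 66 consistent
V/I-1 ? ·: VV|Vv|vv
V/I-2 un ·: VV|Vv
V/II-1 un I-1×I-2: VV|Vv
V/II-2 ? ·: VV|Vv|vv
V/III-1 un II-2×II-1: VV|Vv
V/III-2 ? ·: VV|Vv|vv
V/IV-1 un III-2×III-1: VV|Vv
⇒ V over [I-1,I-2,II-1,II-2,III-1,III-2,IV-1]: 187 consistent

III-1 ∈ {Nn VV, Nn Vv, nn VV, nn Vv}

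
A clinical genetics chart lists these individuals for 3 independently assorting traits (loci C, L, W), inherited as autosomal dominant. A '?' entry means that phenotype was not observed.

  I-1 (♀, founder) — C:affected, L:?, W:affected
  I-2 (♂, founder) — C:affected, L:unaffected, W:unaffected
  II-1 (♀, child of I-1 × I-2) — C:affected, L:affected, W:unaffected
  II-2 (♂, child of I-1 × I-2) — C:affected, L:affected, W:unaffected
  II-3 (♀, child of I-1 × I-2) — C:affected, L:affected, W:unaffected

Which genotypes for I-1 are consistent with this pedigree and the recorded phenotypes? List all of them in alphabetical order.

C/I-1 aff ·: Cc|CC
C/I-2 aff ·: Cc|CC
C/II-1 aff I-1×I-2: Cc|CC
C/II-2 aff I-1×I-2: Cc|CC
C/II-3 aff I-1×I-2: Cc|CC
⇒ C over [I-1,I-2,II-1,II-2,II-3]: 25 consistent
L/I-1 ? ·: Ll|LL
L/I-2 un ·: ll
L/II-1 aff I-1×I-2: Ll
L/II-2 aff I-1×I-2: Ll
L/II-3 aff I-1×I-2: Ll
⇒ L over [I-1,I-2,II-1,II-2,II-3]: 2 consistent
W/I-1 aff ·: Ww
W/I-2 un ·: ww
W/II-1 un I-1×I-2: ww
W/II-2 un I-1×I-2: ww
W/II-3 un I-1×I-2: ww
⇒ W over [I-1,I-2,II-1,II-2,II-3]: 1 consistent

I-1 ∈ {CC LL Ww, CC Ll Ww, Cc LL Ww, Cc Ll Ww}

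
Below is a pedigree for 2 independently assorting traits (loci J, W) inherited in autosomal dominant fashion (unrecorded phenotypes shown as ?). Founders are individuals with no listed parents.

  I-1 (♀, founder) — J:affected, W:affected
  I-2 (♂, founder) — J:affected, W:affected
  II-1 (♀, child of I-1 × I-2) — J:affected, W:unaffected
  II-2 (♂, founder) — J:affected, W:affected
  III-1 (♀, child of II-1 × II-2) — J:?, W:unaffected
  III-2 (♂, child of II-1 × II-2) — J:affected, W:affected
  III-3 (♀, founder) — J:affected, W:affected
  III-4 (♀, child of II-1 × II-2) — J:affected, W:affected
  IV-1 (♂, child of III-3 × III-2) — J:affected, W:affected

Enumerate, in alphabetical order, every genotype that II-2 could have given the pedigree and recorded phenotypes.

J/I-1 aff ·: Jj|JJ
J/I-2 aff ·: Jj|JJ
J/II-1 aff I-1×I-2: Jj|JJ
J/II-2 aff ·: Jj|JJ
J/III-1 ? II-1×II-2: jj|Jj|JJ
J/III-2 aff II-1×II-2: Jj|JJ
J/III-3 aff ·: Jj|JJ
J/III-4 aff II-1×II-2: Jj|JJ
J/IV-1 aff III-3×III-2: Jj|JJ
⇒ J over [I-1,I-2,II-1,II-2,III-1,III-2,III-3,III-4,IV-1]: 334 consistent
W/I-1 aff ·: Ww
W/I-2 aff ·: Ww
W/II-1 un I-1×I-2: ww
W/II-2 aff ·: Ww
W/III-1 un II-1×II-2: ww
W/III-2 aff II-1×II-2: Ww
W/III-3 aff ·: Ww|WW
W/III-4 aff II-1×II-2: Ww
W/IV-1 aff III-3×III-2: Ww|WW
⇒ W over [I-1,I-2,II-1,II-2,III-1,III-2,III-3,III-4,IV-1]: 4 consistent

II-2 ∈ {JJ Ww, Jj Ww}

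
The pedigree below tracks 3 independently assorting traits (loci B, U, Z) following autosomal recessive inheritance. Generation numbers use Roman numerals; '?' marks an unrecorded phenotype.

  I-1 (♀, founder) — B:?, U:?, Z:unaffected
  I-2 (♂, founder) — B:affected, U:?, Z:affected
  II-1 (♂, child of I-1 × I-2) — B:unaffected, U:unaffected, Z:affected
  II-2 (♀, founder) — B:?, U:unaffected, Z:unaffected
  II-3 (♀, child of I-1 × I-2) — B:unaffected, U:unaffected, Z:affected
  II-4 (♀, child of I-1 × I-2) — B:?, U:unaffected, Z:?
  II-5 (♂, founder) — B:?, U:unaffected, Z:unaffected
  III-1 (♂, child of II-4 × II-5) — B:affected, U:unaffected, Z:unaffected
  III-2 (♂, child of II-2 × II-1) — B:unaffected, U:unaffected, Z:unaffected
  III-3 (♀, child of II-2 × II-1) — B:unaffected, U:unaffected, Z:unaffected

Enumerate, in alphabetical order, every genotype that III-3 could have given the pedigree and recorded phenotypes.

B/I-1 ? ·: BB|Bb
B/I-2 aff ·: bb
B/II-1 un I-1×I-2: Bb
B/II-2 ? ·: BB|Bb|bb
B/II-3 un I-1×I-2: Bb
B/II-4 ? I-1×I-2: Bb|bb
B/II-5 ? ·: Bb|bb
B/III-1 aff II-4×II-5: bb
B/III-2 un II-2×II-1: BB|Bb
B/III-3 un II-2×II-1: BB|Bb
⇒ B over [I-1,I-2,II-1,II-2,II-3,II-4,II-5,III-1,III-2,III-3]: 54 consistent
U/I-1 ? ·: UU|Uu|uu
U/I-2 ? ·: UU|Uu|uu
U/II-1 un I-1×I-2: UU|Uu
U/II-2 un ·: UU|Uu
U/II-3 un I-1×I-2: UU|Uu
U/II-4 un I-1×I-2: UU|Uu
U/II-5 un ·: UU|Uu
U/III-1 un II-4×II-5: UU|Uu
U/III-2 un II-2×II-1: UU|Uu
U/III-3 un II-2×II-1: UU|Uu
⇒ U over [I-1,I-2,II-1,II-2,II-3,II-4,II-5,III-1,III-2,III-3]: 689 consistent
Z/I-1 un ·: Zz
Z/I-2 aff ·: zz
Z/II-1 aff I-1×I-2: zz
Z/II-2 un ·: ZZ|Zz
Z/II-3 aff I-1×I-2: zz
Z/II-4 ? I-1×I-2: Zz|zz
Z/II-5 un ·: ZZ|Zz
Z/III-1 un II-4×II-5: ZZ|Zz
Z/III-2 un II-2×II-1: Zz
Z/III-3 un II-2×II-1: Zz
⇒ Z over [I-1,I-2,II-1,II-2,II-3,II-4,II-5,III-1,III-2,III-3]: 12 consistent

III-3 ∈ {BB UU Zz, BB Uu Zz, Bb UU Zz, Bb Uu Zz}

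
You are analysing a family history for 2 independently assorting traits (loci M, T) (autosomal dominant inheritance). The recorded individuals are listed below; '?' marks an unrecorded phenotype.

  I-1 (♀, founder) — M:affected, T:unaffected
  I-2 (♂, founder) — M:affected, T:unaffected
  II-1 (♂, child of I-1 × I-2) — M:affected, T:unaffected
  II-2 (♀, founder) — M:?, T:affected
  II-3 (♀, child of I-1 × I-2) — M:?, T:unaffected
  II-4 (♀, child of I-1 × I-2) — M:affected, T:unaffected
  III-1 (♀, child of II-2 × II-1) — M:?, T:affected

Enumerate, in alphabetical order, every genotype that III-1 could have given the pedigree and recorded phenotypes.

III-1 ∈ {MM Tt, Mm Tt, mm Tt}

M/I-1 aff ·: Mm|MM
M/I-2 aff ·: Mm|MM
M/II-1 aff I-1×I-2: Mm|MM
M/II-2 ? ·: mm|Mm|MM
M/II-3 ? I-1×I-2: mm|Mm|MM
M/II-4 aff I-1×I-2: Mm|MM
M/III-1 ? II-2×II-1: mm|Mm|MM
⇒ M over [I-1,I-2,II-1,II-2,II-3,II-4,III-1]: 158 consistent
T/I-1 un ·: tt
T/I-2 un ·: tt
T/II-1 un I-1×I-2: tt
T/II-2 aff ·: Tt|TT
T/II-3 un I-1×I-2: tt
T/II-4 un I-1×I-2: tt
T/III-1 aff II-2×II-1: Tt
⇒ T over [I-1,I-2,II-1,II-2,II-3,II-4,III-1]: 2 consistent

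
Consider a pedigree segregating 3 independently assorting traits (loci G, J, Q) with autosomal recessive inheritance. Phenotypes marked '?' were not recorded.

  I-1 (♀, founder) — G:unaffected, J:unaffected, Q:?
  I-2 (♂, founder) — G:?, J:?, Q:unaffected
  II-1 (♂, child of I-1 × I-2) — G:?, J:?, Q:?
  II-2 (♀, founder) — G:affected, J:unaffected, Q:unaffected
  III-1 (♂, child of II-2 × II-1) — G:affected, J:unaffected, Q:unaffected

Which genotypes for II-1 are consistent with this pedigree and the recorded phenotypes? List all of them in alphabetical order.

G/I-1 un ·: GG|Gg
G/I-2 ? ·: GG|Gg|gg
G/II-1 ? I-1×I-2: Gg|gg
G/II-2 aff ·: gg
G/III-1 aff II-2×II-1: gg
⇒ G over [I-1,I-2,II-1,II-2,III-1]: 7 consistent
J/I-1 un ·: JJ|Jj
J/I-2 ? ·: JJ|Jj|jj
J/II-1 ? I-1×I-2: JJ|Jj|jj
J/II-2 un ·: JJ|Jj
J/III-1 un II-2×II-1: JJ|Jj
⇒ J over [I-1,I-2,II-1,II-2,III-1]: 36 consistent
Q/I-1 ? ·: QQ|Qq|qq
Q/I-2 un ·: QQ|Qq
Q/II-1 ? I-1×I-2: QQ|Qq|qq
Q/II-2 un ·: QQ|Qq
Q/III-1 un II-2×II-1: QQ|Qq
⇒ Q over [I-1,I-2,II-1,II-2,III-1]: 36 consistent

II-1 ∈ {Gg JJ QQ, Gg JJ Qq, Gg JJ qq, Gg Jj QQ, Gg Jj Qq, Gg Jj qq, Gg jj QQ, Gg jj Qq, Gg jj qq, gg JJ QQ, gg JJ Qq, gg JJ qq, gg Jj QQ, gg Jj Qq, gg Jj qq, gg jj QQ, gg jj Qq, gg jj qq}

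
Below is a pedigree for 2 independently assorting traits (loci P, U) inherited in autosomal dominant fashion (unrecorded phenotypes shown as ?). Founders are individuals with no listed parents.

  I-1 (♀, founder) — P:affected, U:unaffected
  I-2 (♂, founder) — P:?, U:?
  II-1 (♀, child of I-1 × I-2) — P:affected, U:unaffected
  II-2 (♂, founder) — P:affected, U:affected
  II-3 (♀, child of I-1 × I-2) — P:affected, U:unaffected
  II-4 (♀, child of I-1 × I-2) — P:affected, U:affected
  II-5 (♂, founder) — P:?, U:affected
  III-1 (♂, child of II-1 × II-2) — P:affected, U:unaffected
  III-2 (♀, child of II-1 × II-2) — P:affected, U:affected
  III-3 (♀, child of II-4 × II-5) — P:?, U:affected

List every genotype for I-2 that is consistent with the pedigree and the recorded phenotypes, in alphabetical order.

P/I-1 aff ·: Pp|PP
P/I-2 ? ·: pp|Pp|PP
P/II-1 aff I-1×I-2: Pp|PP
P/II-2 aff ·: Pp|PP
P/II-3 aff I-1×I-2: Pp|PP
P/II-4 aff I-1×I-2: Pp|PP
P/II-5 ? ·: pp|Pp|PP
P/III-1 aff II-1×II-2: Pp|PP
P/III-2 aff II-1×II-2: Pp|PP
P/III-3 ? II-4×II-5: pp|Pp|PP
⇒ P over [I-1,I-2,II-1,II-2,II-3,II-4,II-5,III-1,III-2,III-3]: 990 consistent
U/I-1 un ·: uu
U/I-2 ? ·: Uu
U/II-1 un I-1×I-2: uu
U/II-2 aff ·: Uu
U/II-3 un I-1×I-2: uu
U/II-4 aff I-1×I-2: Uu
U/II-5 aff ·: Uu|UU
U/III-1 un II-1×II-2: uu
U/III-2 aff II-1×II-2: Uu
U/III-3 aff II-4×II-5: Uu|UU
⇒ U over [I-1,I-2,II-1,II-2,II-3,II-4,II-5,III-1,III-2,III-3]: 4 consistent

I-2 ∈ {PP Uu, Pp Uu, pp Uu}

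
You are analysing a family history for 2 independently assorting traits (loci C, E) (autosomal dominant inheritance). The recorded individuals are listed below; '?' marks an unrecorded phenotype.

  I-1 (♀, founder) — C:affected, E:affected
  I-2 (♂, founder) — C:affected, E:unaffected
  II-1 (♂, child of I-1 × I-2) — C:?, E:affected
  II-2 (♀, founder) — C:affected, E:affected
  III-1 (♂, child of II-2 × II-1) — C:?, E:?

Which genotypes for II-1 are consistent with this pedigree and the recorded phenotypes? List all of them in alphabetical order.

C/I-1 aff ·: Cc|CC
C/I-2 aff ·: Cc|CC
C/II-1 ? I-1×I-2: cc|Cc|CC
C/II-2 aff ·: Cc|CC
C/III-1 ? II-2×II-1: cc|Cc|CC
⇒ C over [I-1,I-2,II-1,II-2,III-1]: 30 consistent
E/I-1 aff ·: Ee|EE
E/I-2 un ·: ee
E/II-1 aff I-1×I-2: Ee
E/II-2 aff ·: Ee|EE
E/III-1 ? II-2×II-1: ee|Ee|EE
⇒ E over [I-1,I-2,II-1,II-2,III-1]: 10 consistent

II-1 ∈ {CC Ee, Cc Ee, cc Ee}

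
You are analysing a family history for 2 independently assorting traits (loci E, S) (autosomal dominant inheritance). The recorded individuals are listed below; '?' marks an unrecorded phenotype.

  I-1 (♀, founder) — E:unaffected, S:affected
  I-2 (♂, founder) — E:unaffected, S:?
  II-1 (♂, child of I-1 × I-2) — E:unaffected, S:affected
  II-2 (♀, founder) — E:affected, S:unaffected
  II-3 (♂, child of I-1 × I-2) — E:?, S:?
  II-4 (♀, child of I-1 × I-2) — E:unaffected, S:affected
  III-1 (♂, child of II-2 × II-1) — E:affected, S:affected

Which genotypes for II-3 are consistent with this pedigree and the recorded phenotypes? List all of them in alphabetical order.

E/I-1 un ·: ee
E/I-2 un ·: ee
E/II-1 un I-1×I-2: ee
E/II-2 aff ·: Ee|EE
E/II-3 ? I-1×I-2: ee
E/II-4 un I-1×I-2: ee
E/III-1 aff II-2×II-1: Ee
⇒ E over [I-1,I-2,II-1,II-2,II-3,II-4,III-1]: 2 consistent
S/I-1 aff ·: Ss|SS
S/I-2 ? ·: ss|Ss|SS
S/II-1 aff I-1×I-2: Ss|SS
S/II-2 un ·: ss
S/II-3 ? I-1×I-2: ss|Ss|SS
S/II-4 aff I-1×I-2: Ss|SS
S/III-1 aff II-2×II-1: Ss
⇒ S over [I-1,I-2,II-1,II-2,II-3,II-4,III-1]: 32 consistent

II-3 ∈ {ee SS, ee Ss, ee ss}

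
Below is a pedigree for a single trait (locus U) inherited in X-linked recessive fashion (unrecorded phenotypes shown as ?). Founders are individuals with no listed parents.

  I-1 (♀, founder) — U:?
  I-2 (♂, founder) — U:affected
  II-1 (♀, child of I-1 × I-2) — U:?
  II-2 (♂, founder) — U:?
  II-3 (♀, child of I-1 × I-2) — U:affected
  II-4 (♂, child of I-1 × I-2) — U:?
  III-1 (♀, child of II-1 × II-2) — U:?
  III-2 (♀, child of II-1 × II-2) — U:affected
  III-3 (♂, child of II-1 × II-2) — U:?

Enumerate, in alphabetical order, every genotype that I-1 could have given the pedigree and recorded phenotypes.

I-1 ∈ {X^UX^u, X^uX^u}

U/I-1 ? ·: X^UX^u|X^uX^u
U/I-2 aff ·: X^uY
U/II-1 ? I-1×I-2: X^UX^u|X^uX^u
U/II-2 ? ·: X^uY
U/II-3 aff I-1×I-2: X^uX^u
U/II-4 ? I-1×I-2: X^UY|X^uY
U/III-1 ? II-1×II-2: X^UX^u|X^uX^u
U/III-2 aff II-1×II-2: X^uX^u
U/III-3 ? II-1×II-2: X^UY|X^uY
⇒ U over [I-1,I-2,II-1,II-2,II-3,II-4,III-1,III-2,III-3]: 11 consistent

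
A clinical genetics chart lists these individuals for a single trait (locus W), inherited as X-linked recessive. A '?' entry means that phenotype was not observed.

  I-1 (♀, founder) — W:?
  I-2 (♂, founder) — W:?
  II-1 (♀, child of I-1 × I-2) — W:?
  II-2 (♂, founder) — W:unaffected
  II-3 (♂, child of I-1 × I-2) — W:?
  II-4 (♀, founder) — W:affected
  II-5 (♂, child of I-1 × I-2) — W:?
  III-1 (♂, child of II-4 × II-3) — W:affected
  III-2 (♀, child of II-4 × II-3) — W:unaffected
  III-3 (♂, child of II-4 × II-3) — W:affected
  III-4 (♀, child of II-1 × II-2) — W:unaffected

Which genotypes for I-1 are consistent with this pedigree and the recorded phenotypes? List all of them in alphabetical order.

I-1 ∈ {X^WX^W, X^WX^w}

W/I-1 ? ·: X^WX^W|X^WX^w
W/I-2 ? ·: X^WY|X^wY
W/II-1 ? I-1×I-2: X^WX^W|X^WX^w|X^wX^w
W/II-2 un ·: X^WY
W/II-3 ? I-1×I-2: X^WY
W/II-4 aff ·: X^wX^w
W/II-5 ? I-1×I-2: X^WY|X^wY
W/III-1 aff II-4×II-3: X^wY
W/III-2 un II-4×II-3: X^WX^w
W/III-3 aff II-4×II-3: X^wY
W/III-4 un II-1×II-2: X^WX^W|X^WX^w
⇒ W over [I-1,I-2,II-1,II-2,II-3,II-4,II-5,III-1,III-2,III-3,III-4]: 15 consistent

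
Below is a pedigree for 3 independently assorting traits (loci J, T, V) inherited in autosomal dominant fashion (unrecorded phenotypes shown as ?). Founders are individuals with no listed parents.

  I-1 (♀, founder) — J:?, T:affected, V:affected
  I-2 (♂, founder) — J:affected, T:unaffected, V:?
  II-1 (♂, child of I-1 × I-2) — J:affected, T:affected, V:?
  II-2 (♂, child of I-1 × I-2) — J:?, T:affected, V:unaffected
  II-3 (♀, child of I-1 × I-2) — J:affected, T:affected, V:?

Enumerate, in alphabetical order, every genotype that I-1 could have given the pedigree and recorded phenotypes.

I-1 ∈ {JJ TT Vv, JJ Tt Vv, Jj TT Vv, Jj Tt Vv, jj TT Vv, jj Tt Vv}

J/I-1 ? ·: jj|Jj|JJ
J/I-2 aff ·: Jj|JJ
J/II-1 aff I-1×I-2: Jj|JJ
J/II-2 ? I-1×I-2: jj|Jj|JJ
J/II-3 aff I-1×I-2: Jj|JJ
⇒ J over [I-1,I-2,II-1,II-2,II-3]: 32 consistent
T/I-1 aff ·: Tt|TT
T/I-2 un ·: tt
T/II-1 aff I-1×I-2: Tt
T/II-2 aff I-1×I-2: Tt
T/II-3 aff I-1×I-2: Tt
⇒ T over [I-1,I-2,II-1,II-2,II-3]: 2 consistent
V/I-1 aff ·: Vv
V/I-2 ? ·: vv|Vv
V/II-1 ? I-1×I-2: vv|Vv|VV
V/II-2 un I-1×I-2: vv
V/II-3 ? I-1×I-2: vv|Vv|VV
⇒ V over [I-1,I-2,II-1,II-2,II-3]: 13 consistent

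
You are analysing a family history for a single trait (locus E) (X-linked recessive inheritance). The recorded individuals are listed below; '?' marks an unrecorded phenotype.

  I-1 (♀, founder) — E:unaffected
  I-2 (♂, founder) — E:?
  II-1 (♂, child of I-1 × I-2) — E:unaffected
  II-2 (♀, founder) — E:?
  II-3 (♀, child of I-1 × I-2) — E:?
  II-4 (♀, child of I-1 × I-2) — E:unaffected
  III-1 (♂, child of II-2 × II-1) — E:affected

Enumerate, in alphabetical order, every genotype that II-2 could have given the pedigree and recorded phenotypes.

II-2 ∈ {X^EX^e, X^eX^e}

E/I-1 un ·: X^EX^E|X^EX^e
E/I-2 ? ·: X^EY|X^eY
E/II-1 un I-1×I-2: X^EY
E/II-2 ? ·: X^EX^e|X^eX^e
E/II-3 ? I-1×I-2: X^EX^E|X^EX^e|X^eX^e
E/II-4 un I-1×I-2: X^EX^E|X^EX^e
E/III-1 aff II-2×II-1: X^eY
⇒ E over [I-1,I-2,II-1,II-2,II-3,II-4,III-1]: 16 consistent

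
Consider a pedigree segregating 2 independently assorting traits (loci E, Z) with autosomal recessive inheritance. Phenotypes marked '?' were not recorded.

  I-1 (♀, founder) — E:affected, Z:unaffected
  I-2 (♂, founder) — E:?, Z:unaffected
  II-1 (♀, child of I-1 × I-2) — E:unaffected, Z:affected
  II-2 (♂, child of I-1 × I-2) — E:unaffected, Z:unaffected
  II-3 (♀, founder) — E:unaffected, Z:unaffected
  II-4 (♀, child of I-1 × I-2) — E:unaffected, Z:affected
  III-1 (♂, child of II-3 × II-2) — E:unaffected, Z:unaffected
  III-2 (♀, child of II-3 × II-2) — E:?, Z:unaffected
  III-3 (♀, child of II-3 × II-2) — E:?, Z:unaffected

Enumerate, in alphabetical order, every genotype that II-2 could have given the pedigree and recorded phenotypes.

II-2 ∈ {Ee ZZ, Ee Zz}

E/I-1 aff ·: ee
E/I-2 ? ·: EE|Ee
E/II-1 un I-1×I-2: Ee
E/II-2 un I-1×I-2: Ee
E/II-3 un ·: EE|Ee
E/II-4 un I-1×I-2: Ee
E/III-1 un II-3×II-2: EE|Ee
E/III-2 ? II-3×II-2: EE|Ee|ee
E/III-3 ? II-3×II-2: EE|Ee|ee
⇒ E over [I-1,I-2,II-1,II-2,II-3,II-4,III-1,III-2,III-3]: 52 consistent
Z/I-1 un ·: Zz
Z/I-2 un ·: Zz
Z/II-1 aff I-1×I-2: zz
Z/II-2 un I-1×I-2: ZZ|Zz
Z/II-3 un ·: ZZ|Zz
Z/II-4 aff I-1×I-2: zz
Z/III-1 un II-3×II-2: ZZ|Zz
Z/III-2 un II-3×II-2: ZZ|Zz
Z/III-3 un II-3×II-2: ZZ|Zz
⇒ Z over [I-1,I-2,II-1,II-2,II-3,II-4,III-1,III-2,III-3]: 25 consistent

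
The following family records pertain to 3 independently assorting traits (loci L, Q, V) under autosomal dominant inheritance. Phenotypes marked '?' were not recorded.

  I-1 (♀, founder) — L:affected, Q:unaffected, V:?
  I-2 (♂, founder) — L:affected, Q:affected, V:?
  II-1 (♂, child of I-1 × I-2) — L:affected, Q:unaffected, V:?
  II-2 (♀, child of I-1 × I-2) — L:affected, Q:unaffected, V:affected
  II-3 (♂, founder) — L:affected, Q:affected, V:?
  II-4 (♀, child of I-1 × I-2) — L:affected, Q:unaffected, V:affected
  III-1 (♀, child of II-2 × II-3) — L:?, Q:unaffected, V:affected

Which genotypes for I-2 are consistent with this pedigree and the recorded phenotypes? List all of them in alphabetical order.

L/I-1 aff ·: Ll|LL
L/I-2 aff ·: Ll|LL
L/II-1 aff I-1×I-2: Ll|LL
L/II-2 aff I-1×I-2: Ll|LL
L/II-3 aff ·: Ll|LL
L/II-4 aff I-1×I-2: Ll|LL
L/III-1 ? II-2×II-3: ll|Ll|LL
⇒ L over [I-1,I-2,II-1,II-2,II-3,II-4,III-1]: 99 consistent
Q/I-1 un ·: qq
Q/I-2 aff ·: Qq
Q/II-1 un I-1×I-2: qq
Q/II-2 un I-1×I-2: qq
Q/II-3 aff ·: Qq
Q/II-4 un I-1×I-2: qq
Q/III-1 un II-2×II-3: qq
⇒ Q over [I-1,I-2,II-1,II-2,II-3,II-4,III-1]: 1 consistent
V/I-1 ? ·: vv|Vv|VV
V/I-2 ? ·: vv|Vv|VV
V/II-1 ? I-1×I-2: vv|Vv|VV
V/II-2 aff I-1×I-2: Vv|VV
V/II-3 ? ·: vv|Vv|VV
V/II-4 aff I-1×I-2: Vv|VV
V/III-1 aff II-2×II-3: Vv|VV
⇒ V over [I-1,I-2,II-1,II-2,II-3,II-4,III-1]: 160 consistent

I-2 ∈ {LL Qq VV, LL Qq Vv, LL Qq vv, Ll Qq VV, Ll Qq Vv, Ll Qq vv}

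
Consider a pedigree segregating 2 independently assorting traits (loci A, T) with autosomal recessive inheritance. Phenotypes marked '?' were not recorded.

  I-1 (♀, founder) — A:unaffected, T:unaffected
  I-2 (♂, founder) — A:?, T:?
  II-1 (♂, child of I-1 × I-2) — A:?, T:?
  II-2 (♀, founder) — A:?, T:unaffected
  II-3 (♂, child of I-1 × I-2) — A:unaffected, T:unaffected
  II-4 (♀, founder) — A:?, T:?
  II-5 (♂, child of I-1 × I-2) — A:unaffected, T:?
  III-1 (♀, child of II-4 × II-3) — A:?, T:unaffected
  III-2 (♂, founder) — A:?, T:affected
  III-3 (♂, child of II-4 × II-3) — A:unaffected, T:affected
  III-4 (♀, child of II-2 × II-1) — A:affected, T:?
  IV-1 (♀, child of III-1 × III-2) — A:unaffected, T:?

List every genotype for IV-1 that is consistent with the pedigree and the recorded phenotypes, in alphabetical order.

A/I-1 un ·: AA|Aa
A/I-2 ? ·: AA|Aa|aa
A/II-1 ? I-1×I-2: Aa|aa
A/II-2 ? ·: Aa|aa
A/II-3 un I-1×I-2: AA|Aa
A/II-4 ? ·: AA|Aa|aa
A/II-5 un I-1×I-2: AA|Aa
A/III-1 ? II-4×II-3: AA|Aa|aa
A/III-2 ? ·: AA|Aa|aa
A/III-3 un II-4×II-3: AA|Aa
A/III-4 aff II-2×II-1: aa
A/IV-1 un III-1×III-2: AA|Aa
⇒ A over [I-1,I-2,II-1,II-2,II-3,II-4,II-5,III-1,III-2,III-3,III-4,IV-1]: 1466 consistent
T/I-1 un ·: TT|Tt
T/I-2 ? ·: TT|Tt|tt
T/II-1 ? I-1×I-2: TT|Tt|tt
T/II-2 un ·: TT|Tt
T/II-3 un I-1×I-2: Tt
T/II-4 ? ·: Tt|tt
T/II-5 ? I-1×I-2: TT|Tt|tt
T/III-1 un II-4×II-3: TT|Tt
T/III-2 aff ·: tt
T/III-3 aff II-4×II-3: tt
T/III-4 ? II-2×II-1: TT|Tt|tt
T/IV-1 ? III-1×III-2: Tt|tt
⇒ T over [I-1,I-2,II-1,II-2,II-3,II-4,II-5,III-1,III-2,III-3,III-4,IV-1]: 430 consistent

IV-1 ∈ {AA Tt, AA tt, Aa Tt, Aa tt}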